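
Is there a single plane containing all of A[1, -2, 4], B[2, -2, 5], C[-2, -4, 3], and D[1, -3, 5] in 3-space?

Yes

The four points are coplanar iff the 3×3 determinant with rows AB, AC, AD is zero.
Rows: (1, 0, 1), (-3, -2, -1), (0, -1, 1).
Expanding along the first row: (1)(-3) − (0)(-3) + (1)(3) = 0.
Zero determinant ⇒ coplanar.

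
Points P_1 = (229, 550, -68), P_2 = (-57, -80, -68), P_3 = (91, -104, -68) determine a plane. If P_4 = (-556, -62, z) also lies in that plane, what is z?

-68

The plane through P_1, P_2, P_3 has equation 100104z = -6807072.
Substituting P_4: (100104)z + (0) = -6807072, so z = -68.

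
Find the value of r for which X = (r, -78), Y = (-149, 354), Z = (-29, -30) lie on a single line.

-14

The three points are collinear iff det[XY; XZ] = 0.
This determinant is linear in r: (384)r + (5376) = 0, so r = -14.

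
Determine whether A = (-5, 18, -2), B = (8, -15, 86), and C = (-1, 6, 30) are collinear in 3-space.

AB = (13, -33, 88), AC = (4, -12, 32).
Comparing components 3 and 1: (88)(4) − (13)(32) = -64 ≠ 0, so AB and AC are not parallel and the points are not collinear.

No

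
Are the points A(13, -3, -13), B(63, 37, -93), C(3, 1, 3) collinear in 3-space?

AB = (50, 40, -80), AC = (-10, 4, 16).
Comparing components 2 and 3: (40)(16) − (-80)(4) = 960 ≠ 0, so AB and AC are not parallel and the points are not collinear.

No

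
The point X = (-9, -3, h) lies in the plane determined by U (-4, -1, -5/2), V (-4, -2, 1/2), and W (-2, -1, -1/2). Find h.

-3/2

The plane through U, V, W has equation −2x + 6y + 2z = -3.
Substituting X: (2)h + (0) = -3, so h = -3/2.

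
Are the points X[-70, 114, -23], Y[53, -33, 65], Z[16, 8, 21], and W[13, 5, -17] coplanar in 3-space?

The four points are coplanar iff the 3×3 determinant with rows XY, XZ, XW is zero.
Rows: (123, -147, 88), (86, -106, 44), (83, -109, 6).
Expanding along the first row: (123)(4160) − (-147)(-3136) + (88)(-576) = 0.
Zero determinant ⇒ coplanar.

Yes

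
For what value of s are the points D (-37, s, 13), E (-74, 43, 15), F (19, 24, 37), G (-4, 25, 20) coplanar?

Coplanarity ⇔ det[DE; DF; DG] = 0.
Expanding, this is linear in s: (-1075)s + (34400) = 0.
So s = 32.

32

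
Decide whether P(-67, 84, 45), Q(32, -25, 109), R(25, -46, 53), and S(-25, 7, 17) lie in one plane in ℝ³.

Yes

With P as base: PQ = (99, -109, 64), PR = (92, -130, 8), PS = (42, -77, -28).
PR × PS = (4256, 2912, -1624).
PQ · (PR × PS) = 0.
The scalar triple product vanishes, so the four points are coplanar.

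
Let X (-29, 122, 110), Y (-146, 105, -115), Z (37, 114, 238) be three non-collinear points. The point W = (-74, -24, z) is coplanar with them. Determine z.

32

A normal to the plane is n = XY × XZ = (-3976, 126, 2058).
W lies in the plane iff n · XW = 0.
This gives (2058)z + (-65856) = 0, so z = 32.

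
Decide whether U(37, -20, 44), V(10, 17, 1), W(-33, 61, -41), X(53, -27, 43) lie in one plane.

Yes

A normal to the plane through U, V, W is n = UV × UW = (338, 715, 403).
The plane has equation n·P = 15938. For X: n·X = 15938.
Equal, so X lies in the plane and all four are coplanar.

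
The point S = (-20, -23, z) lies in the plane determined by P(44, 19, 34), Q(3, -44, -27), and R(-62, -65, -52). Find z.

Coplanarity requires PQ · (PR × PS) = 0.
PQ = (-41, -63, -61), PR = (-106, -84, -86); the triple product is linear in z with coefficient -3234 and constant term -32340.
Setting it to zero: z = -10.

-10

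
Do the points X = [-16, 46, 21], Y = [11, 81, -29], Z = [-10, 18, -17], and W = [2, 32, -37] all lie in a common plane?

No

A normal to the plane through X, Y, Z is n = XY × XZ = (-2730, 726, -966).
The plane has equation n·P = 56790. For W: n·W = 53514.
53514 ≠ 56790, so W is off the plane.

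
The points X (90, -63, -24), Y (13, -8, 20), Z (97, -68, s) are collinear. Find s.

-28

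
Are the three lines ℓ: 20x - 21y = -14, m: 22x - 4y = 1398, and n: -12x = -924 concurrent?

Yes

The three lines meet at one point iff the augmented coefficient matrix [aᵢ bᵢ cᵢ] has rank < 3, i.e. its determinant vanishes.
Here the determinant is 0.
It vanishes, so the lines are concurrent at (77, 74).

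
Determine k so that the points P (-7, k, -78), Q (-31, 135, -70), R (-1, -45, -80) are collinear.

-9

Direction QR = (30, -180, -10). From the x-coordinate of P, the parameter along the line is τ = (-7 − (-31))/30 = 4/5.
Then k = 135 + 4/5·(-180) = -9.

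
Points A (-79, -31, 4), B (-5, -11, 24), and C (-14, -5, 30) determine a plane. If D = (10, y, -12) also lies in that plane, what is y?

-47

A normal to the plane is n = AB × AC = (0, -624, 624).
D lies in the plane iff n · AD = 0.
This gives (-624)y + (-29328) = 0, so y = -47.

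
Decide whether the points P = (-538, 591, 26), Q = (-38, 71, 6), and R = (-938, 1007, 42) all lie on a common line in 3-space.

Yes

PQ = (500, -520, -20), PR = (-400, 416, 16).
Each component of PR is -4/5 times the corresponding component of PQ, so PR = -4/5·PQ and the points are collinear.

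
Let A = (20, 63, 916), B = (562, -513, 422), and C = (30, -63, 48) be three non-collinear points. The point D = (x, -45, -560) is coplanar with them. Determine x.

-76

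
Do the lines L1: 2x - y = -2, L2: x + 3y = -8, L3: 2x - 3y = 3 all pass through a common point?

Intersecting L1 and L2: solving the 2×2 system gives (x, y) = (-2, -2).
Substitute into L3: (2)(-2) + (-3)(-2) = 2.
But L3 requires 3 ≠ 2, so the three lines have no common point.

No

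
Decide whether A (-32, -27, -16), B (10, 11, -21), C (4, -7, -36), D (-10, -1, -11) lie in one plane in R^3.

Yes

With A as base: AB = (42, 38, -5), AC = (36, 20, -20), AD = (22, 26, 5).
AC × AD = (620, -620, 496).
AB · (AC × AD) = 0.
The scalar triple product vanishes, so the four points are coplanar.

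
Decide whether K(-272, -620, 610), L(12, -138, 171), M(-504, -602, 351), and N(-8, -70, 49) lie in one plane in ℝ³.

With K as base: KL = (284, 482, -439), KM = (-232, 18, -259), KN = (264, 550, -561).
KM × KN = (132352, -198528, -132352).
KL · (KM × KN) = 0.
The scalar triple product vanishes, so the four points are coplanar.

Yes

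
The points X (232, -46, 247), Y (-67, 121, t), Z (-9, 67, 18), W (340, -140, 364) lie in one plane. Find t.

Normal to plane XZW: n = (-8305, 3465, 10450); plane equation n·P = 495000.
Requiring n·Y = 495000: (10450)t + (975700) = 495000.
So t = -46.

-46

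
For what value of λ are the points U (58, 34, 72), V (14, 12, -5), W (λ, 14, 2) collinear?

18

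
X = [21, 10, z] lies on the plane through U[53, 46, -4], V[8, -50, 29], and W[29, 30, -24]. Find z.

-15

A normal to the plane is n = UV × UW = (2448, -1692, -1584).
X lies in the plane iff n · UX = 0.
This gives (-1584)z + (-23760) = 0, so z = -15.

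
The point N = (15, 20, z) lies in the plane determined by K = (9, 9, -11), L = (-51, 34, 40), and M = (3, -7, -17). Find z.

A normal to the plane is n = KL × KM = (666, -666, 1110).
N lies in the plane iff n · KN = 0.
This gives (1110)z + (8880) = 0, so z = -8.

-8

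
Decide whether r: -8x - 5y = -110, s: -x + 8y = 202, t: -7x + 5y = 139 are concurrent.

No

Intersecting r and s: solving the 2×2 system gives (x, y) = (-130/69, 1726/69).
Substitute into t: (-7)(-130/69) + (5)(1726/69) = 3180/23.
But t requires 139 ≠ 3180/23, so the three lines have no common point.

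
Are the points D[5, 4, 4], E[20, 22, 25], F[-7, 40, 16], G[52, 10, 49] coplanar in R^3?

No

With D as base: DE = (15, 18, 21), DF = (-12, 36, 12), DG = (47, 6, 45).
DF × DG = (1548, 1104, -1764).
DE · (DF × DG) = 6048.
Since 6048 ≠ 0, the four points are not coplanar.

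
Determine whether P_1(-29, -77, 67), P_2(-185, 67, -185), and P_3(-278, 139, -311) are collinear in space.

P_1P_2 = (-156, 144, -252), P_1P_3 = (-249, 216, -378).
P_1P_2 × P_1P_3 = (0, 3780, 2160).
The cross product is nonzero, so the points do not lie on one line.

No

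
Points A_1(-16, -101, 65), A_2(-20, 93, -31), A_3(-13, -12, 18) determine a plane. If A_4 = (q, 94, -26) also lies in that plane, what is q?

-29

Coplanarity requires A_1A_2 · (A_1A_3 × A_1A_4) = 0.
A_1A_2 = (-4, 194, -96), A_1A_3 = (3, 89, -47); the triple product is linear in q with coefficient -574 and constant term -16646.
Setting it to zero: q = -29.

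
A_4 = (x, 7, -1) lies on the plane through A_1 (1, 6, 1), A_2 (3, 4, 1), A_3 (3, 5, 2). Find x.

A normal to the plane is n = A_1A_2 × A_1A_3 = (-2, -2, 2).
A_4 lies in the plane iff n · A_1A_4 = 0.
This gives (-2)x + (-4) = 0, so x = -2.

-2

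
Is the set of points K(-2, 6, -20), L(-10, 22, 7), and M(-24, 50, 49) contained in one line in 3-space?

No

KL = (-8, 16, 27), KM = (-22, 44, 69).
KL × KM = (-84, -42, 0).
The cross product is nonzero, so the points do not lie on one line.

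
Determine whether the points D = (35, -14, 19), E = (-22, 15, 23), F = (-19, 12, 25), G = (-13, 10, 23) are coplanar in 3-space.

A normal to the plane through D, E, F is n = DE × DF = (70, 126, 84).
The plane has equation n·P = 2282. For G: n·G = 2282.
Equal, so G lies in the plane and all four are coplanar.

Yes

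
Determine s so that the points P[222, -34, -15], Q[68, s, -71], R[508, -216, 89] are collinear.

Direction PR = (286, -182, 104). From the x-coordinate of Q, the parameter along the line is τ = (68 − 222)/286 = -7/13.
Then s = (-34) + (-7/13)·(-182) = 64.

64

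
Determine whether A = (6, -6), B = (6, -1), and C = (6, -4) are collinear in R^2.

Yes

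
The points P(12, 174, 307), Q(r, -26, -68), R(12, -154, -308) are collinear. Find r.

12

Collinearity requires PQ × PR = 0; each component is linear in r.
The y-component gives (615)r + (-7380) = 0, so r = 12.
The remaining components then also vanish.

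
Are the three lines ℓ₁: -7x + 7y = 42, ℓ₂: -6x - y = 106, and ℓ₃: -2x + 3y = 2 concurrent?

Lines aᵢx + bᵢy = cᵢ with pairwise distinct directions are concurrent exactly when det[aᵢ bᵢ cᵢ] = 0.
Here the determinant is 0.
It vanishes, so the lines are concurrent at (-16, -10).

Yes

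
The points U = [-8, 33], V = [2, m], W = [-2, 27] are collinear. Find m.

23

Collinearity: (V − U) must be parallel to (W − U) = (6, -6).
Cross-multiplying the components: (m − 33)·(6) = (10)·(-6).
Solving gives m = 23.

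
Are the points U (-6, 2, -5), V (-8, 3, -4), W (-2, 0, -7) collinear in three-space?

Yes

UV = (-2, 1, 1), UW = (4, -2, -2).
UV × UW = (0, 0, 0).
The cross product vanishes, so the three points are collinear.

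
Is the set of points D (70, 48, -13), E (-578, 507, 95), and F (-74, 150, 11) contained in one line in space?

Yes

DE = (-648, 459, 108), DF = (-144, 102, 24).
Each component of DF is 2/9 times the corresponding component of DE, so DF = 2/9·DE and the points are collinear.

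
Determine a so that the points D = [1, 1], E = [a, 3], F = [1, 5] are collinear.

Collinearity: (E − D) must be parallel to (F − D) = (0, 4).
Cross-multiplying the components: (a − 1)·(4) = (2)·(0).
Solving gives a = 1.

1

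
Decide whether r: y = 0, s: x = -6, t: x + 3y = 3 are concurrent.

Intersecting r and s: solving the 2×2 system gives (x, y) = (-6, 0).
Substitute into t: (1)(-6) + (3)(0) = -6.
But t requires 3 ≠ -6, so the three lines have no common point.

No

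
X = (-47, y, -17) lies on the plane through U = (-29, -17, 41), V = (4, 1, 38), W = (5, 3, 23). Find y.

A normal to the plane is n = UV × UW = (-264, 492, 48).
X lies in the plane iff n · UX = 0.
This gives (492)y + (10332) = 0, so y = -21.

-21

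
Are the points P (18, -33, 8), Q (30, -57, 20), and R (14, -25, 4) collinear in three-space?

PQ = (12, -24, 12), PR = (-4, 8, -4).
Each component of PR is -1/3 times the corresponding component of PQ, so PR = -1/3·PQ and the points are collinear.

Yes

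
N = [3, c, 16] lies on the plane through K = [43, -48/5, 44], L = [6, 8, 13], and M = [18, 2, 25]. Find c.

Coplanarity requires KL · (KM × KN) = 0.
KL = (-37, 88/5, -31), KM = (-25, 58/5, -19); the triple product is linear in c with coefficient 72 and constant term -3096/5.
Setting it to zero: c = 43/5.

43/5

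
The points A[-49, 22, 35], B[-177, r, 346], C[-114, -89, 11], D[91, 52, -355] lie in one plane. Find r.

-27

Normal to plane ACD: n = (44010, -28710, 13590); plane equation n·P = -2312460.
Requiring n·B = -2312460: (-28710)r + (-3087630) = -2312460.
So r = -27.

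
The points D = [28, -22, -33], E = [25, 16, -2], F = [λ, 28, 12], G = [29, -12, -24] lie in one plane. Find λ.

33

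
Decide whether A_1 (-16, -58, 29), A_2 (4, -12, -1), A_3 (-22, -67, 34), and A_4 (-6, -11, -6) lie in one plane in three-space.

A normal to the plane through A_1, A_2, A_3 is n = A_1A_2 × A_1A_3 = (-40, 80, 96).
The plane has equation n·P = -1216. For A_4: n·A_4 = -1216.
Equal, so A_4 lies in the plane and all four are coplanar.

Yes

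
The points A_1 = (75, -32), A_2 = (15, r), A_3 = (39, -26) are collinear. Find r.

-22

The three points are collinear iff det[A_1A_2; A_1A_3] = 0.
This determinant is linear in r: (36)r + (792) = 0, so r = -22.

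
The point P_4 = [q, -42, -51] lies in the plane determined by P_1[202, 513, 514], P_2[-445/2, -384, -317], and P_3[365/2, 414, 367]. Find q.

The plane through P_1, P_2, P_3 has equation 49590x − 46197y + 24534z = -1071405.
Substituting P_4: (49590)q + (689040) = -1071405, so q = -71/2.

-71/2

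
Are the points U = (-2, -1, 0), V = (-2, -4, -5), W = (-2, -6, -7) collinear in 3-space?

No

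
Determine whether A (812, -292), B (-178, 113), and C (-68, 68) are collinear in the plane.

Yes

AB = (-990, 405), AC = (-880, 360).
Checking proportionality: AC = 8/9·AB, so the vectors are parallel and the points are collinear.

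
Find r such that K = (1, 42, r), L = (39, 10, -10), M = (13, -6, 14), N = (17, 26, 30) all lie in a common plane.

62

The points are coplanar iff KL · (KM × KN) = 0.
Expanding, this is linear in r: (768)r + (-47616) = 0.
So r = 62.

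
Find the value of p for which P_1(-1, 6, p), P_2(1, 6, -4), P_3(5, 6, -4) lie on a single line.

-4

Direction P_2P_3 = (4, 0, 0). From the x-coordinate of P_1, the parameter along the line is τ = (-1 − 1)/4 = -1/2.
Then p = (-4) + (-1/2)·(0) = -4.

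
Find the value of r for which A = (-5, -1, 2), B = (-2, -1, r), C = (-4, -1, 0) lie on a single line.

-4

Direction AC = (1, 0, -2). From the x-coordinate of B, the parameter along the line is τ = (-2 − (-5))/1 = 3.
Then r = 2 + 3·(-2) = -4.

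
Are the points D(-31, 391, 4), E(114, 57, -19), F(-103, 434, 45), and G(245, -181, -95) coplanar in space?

No

A normal to the plane through D, E, F is n = DE × DF = (-12705, -4289, -17813).
The plane has equation n·P = -1354396. For G: n·G = -644181.
-644181 ≠ -1354396, so G is off the plane.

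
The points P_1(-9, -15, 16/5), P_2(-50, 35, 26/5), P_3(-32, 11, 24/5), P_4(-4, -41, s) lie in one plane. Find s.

38/5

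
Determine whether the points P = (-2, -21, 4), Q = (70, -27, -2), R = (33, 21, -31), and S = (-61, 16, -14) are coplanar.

The four points are coplanar iff the 3×3 determinant with rows PQ, PR, PS is zero.
Rows: (72, -6, -6), (35, 42, -35), (-59, 37, -18).
Expanding along the first row: (72)(539) − (-6)(-2695) + (-6)(3773) = 0.
Zero determinant ⇒ coplanar.

Yes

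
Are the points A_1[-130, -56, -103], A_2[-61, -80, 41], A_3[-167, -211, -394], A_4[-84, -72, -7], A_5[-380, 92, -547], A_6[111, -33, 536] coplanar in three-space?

The plane through A_1, A_2, A_3 has normal n = A_1A_2 × A_1A_3 = (29304, 14751, -11583) and equation n·P = -3442527.
Checking the remaining points: n·A_4 = -3442527, n·A_5 = -3442527, n·A_6 = -3442527.
All equal -3442527, so all 6 points lie in one plane.

Yes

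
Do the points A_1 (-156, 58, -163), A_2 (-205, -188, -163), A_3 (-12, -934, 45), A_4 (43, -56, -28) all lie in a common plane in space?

The four points are coplanar iff the 3×3 determinant with rows A_1A_2, A_1A_3, A_1A_4 is zero.
Rows: (-49, -246, 0), (144, -992, 208), (199, -114, 135).
Expanding along the first row: (-49)(-110208) − (-246)(-21952) + (0)(180992) = 0.
Zero determinant ⇒ coplanar.

Yes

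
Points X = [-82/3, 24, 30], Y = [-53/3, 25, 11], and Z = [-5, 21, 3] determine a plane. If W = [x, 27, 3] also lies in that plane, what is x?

Coplanarity requires XY · (XZ × XW) = 0.
XY = (29/3, 1, -19), XZ = (67/3, -3, -27); the triple product is linear in x with coefficient -84 and constant term -1400.
Setting it to zero: x = -50/3.

-50/3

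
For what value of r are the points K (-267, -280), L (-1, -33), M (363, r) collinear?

Collinearity: (M − K) must be parallel to (L − K) = (266, 247).
Cross-multiplying the components: (r − (-280))·(266) = (630)·(247).
Solving gives r = 305.

305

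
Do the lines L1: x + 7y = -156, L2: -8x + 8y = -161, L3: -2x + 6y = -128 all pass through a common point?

The three lines meet at one point iff the augmented coefficient matrix [aᵢ bᵢ cᵢ] has rank < 3, i.e. its determinant vanishes.
Here the determinant is 20.
Nonzero, so no common point exists.

No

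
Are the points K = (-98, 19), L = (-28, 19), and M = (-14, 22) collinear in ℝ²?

KL = (70, 0), KM = (84, 3).
Twice the signed area of △KLM is (70)(3) − (0)(84) = 210.
The area is nonzero, so the three points are not collinear.

No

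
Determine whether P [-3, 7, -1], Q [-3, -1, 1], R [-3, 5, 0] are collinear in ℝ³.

PQ = (0, -8, 2), PR = (0, -2, 1).
PQ × PR = (-4, 0, 0).
The cross product is nonzero, so the points do not lie on one line.

No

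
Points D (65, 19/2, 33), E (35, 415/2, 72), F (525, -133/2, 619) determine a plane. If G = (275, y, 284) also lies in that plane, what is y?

Coplanarity requires DE · (DF × DG) = 0.
DE = (-30, 198, 39), DF = (460, -76, 586); the triple product is linear in y with coefficient 35520 and constant term 2362080.
Setting it to zero: y = -133/2.

-133/2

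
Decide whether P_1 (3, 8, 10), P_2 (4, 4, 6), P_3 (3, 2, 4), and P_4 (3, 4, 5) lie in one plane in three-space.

With P_1 as base: P_1P_2 = (1, -4, -4), P_1P_3 = (0, -6, -6), P_1P_4 = (0, -4, -5).
P_1P_3 × P_1P_4 = (6, 0, 0).
P_1P_2 · (P_1P_3 × P_1P_4) = 6.
Since 6 ≠ 0, the four points are not coplanar.

No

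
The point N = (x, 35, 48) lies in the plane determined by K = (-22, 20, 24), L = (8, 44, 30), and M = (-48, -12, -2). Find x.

A normal to the plane is n = KL × KM = (-432, 624, -336).
N lies in the plane iff n · KN = 0.
This gives (-432)x + (-8208) = 0, so x = -19.

-19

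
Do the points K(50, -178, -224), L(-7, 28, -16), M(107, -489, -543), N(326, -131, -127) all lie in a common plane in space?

With K as base: KL = (-57, 206, 208), KM = (57, -311, -319), KN = (276, 47, 97).
KM × KN = (-15174, -93573, 88515).
KL · (KM × KN) = 0.
The scalar triple product vanishes, so the four points are coplanar.

Yes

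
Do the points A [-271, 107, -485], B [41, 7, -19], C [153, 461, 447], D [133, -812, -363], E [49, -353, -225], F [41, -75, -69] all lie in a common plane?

The plane through A, B, C has normal n = AB × AC = (-258164, -93200, 152848) and equation n·P = -14141236.
Checking the remaining points: n·D = -14141236, n·E = -14141236, n·F = -14141236.
All equal -14141236, so all 6 points lie in one plane.

Yes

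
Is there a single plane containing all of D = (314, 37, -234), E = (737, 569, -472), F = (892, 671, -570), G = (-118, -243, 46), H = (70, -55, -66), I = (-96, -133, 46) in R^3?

No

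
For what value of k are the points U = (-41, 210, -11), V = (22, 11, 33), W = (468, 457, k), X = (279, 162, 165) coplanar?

253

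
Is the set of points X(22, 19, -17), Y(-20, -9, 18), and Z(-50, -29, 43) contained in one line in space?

Yes

XY = (-42, -28, 35), XZ = (-72, -48, 60).
Each component of XZ is 12/7 times the corresponding component of XY, so XZ = 12/7·XY and the points are collinear.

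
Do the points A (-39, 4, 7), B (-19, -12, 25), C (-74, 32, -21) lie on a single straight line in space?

No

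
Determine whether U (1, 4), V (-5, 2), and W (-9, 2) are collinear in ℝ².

UV = (-6, -2), UW = (-10, -2).
det[UV; UW] = (-6)(-2) − (-2)(-10) = -8.
The determinant is nonzero, so they are not collinear.

No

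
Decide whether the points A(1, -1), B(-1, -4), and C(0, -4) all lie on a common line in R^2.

AB = (-2, -3), AC = (-1, -3).
det[AB; AC] = (-2)(-3) − (-3)(-1) = 3.
The determinant is nonzero, so they are not collinear.

No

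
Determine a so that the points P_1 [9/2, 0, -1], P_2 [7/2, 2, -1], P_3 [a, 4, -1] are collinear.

Collinearity requires P_1P_2 × P_1P_3 = 0; each component is linear in a.
The z-component gives (-2)a + (5) = 0, so a = 5/2.
The remaining components then also vanish.

5/2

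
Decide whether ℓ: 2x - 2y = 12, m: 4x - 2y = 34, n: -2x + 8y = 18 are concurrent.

Intersecting ℓ and m: solving the 2×2 system gives (x, y) = (11, 5).
Substitute into n: (-2)(11) + (8)(5) = 18.
This equals 18, so (11, 5) lies on all three lines and they are concurrent.

Yes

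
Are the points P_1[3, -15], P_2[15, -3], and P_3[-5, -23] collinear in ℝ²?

P_1P_2 = (12, 12), P_1P_3 = (-8, -8).
Checking proportionality: P_1P_3 = -2/3·P_1P_2, so the vectors are parallel and the points are collinear.

Yes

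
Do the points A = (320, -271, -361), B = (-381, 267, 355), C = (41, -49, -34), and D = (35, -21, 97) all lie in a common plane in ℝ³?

With A as base: AB = (-701, 538, 716), AC = (-279, 222, 327), AD = (-285, 250, 458).
AC × AD = (19926, 34587, -6480).
AB · (AC × AD) = 0.
The scalar triple product vanishes, so the four points are coplanar.

Yes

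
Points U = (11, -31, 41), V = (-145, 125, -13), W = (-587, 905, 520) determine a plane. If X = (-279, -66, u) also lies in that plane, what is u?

-719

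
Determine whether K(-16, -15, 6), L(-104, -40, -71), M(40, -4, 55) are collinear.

KL = (-88, -25, -77), KM = (56, 11, 49).
Comparing components 2 and 3: (-25)(49) − (-77)(11) = -378 ≠ 0, so KL and KM are not parallel and the points are not collinear.

No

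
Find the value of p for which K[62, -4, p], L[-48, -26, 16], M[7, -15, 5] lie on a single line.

-6

Collinearity requires KL × KM = 0; each component is linear in p.
The x-component gives (11)p + (66) = 0, so p = -6.
The remaining components then also vanish.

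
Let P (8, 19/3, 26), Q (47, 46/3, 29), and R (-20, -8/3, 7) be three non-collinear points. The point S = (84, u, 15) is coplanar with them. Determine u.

64/3

A normal to the plane is n = PQ × PR = (-144, 657, -99).
S lies in the plane iff n · PS = 0.
This gives (657)u + (-14016) = 0, so u = 64/3.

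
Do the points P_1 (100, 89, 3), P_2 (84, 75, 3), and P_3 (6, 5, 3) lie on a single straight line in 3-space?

No

P_1P_2 = (-16, -14, 0), P_1P_3 = (-94, -84, 0).
P_1P_2 × P_1P_3 = (0, 0, 28).
The cross product is nonzero, so the points do not lie on one line.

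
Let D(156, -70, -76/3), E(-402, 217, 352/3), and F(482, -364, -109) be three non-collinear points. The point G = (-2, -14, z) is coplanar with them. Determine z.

Coplanarity requires DE · (DF × DG) = 0.
DE = (-558, 287, 428/3), DF = (326, -294, -251/3); the triple product is linear in z with coefficient 70490 and constant term -1057350.
Setting it to zero: z = 15.

15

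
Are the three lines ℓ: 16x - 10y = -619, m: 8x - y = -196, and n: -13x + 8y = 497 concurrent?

No

Lines aᵢx + bᵢy = cᵢ with pairwise distinct directions are concurrent exactly when det[aᵢ bᵢ cᵢ] = 0.
Here the determinant is -153.
Nonzero, so no common point exists.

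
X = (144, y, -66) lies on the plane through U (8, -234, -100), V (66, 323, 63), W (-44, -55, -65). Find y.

Coplanarity requires UV · (UW × UX) = 0.
UV = (58, 557, 163), UW = (-52, 179, 35); the triple product is linear in y with coefficient -10506 and constant term -2437392.
Setting it to zero: y = -232.

-232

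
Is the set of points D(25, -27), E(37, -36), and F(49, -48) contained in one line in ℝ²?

DE = (12, -9), DF = (24, -21).
det[DE; DF] = (12)(-21) − (-9)(24) = -36.
The determinant is nonzero, so they are not collinear.

No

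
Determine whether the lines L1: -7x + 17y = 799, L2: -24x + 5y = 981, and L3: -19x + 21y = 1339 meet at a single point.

Yes

The three lines meet at one point iff the augmented coefficient matrix [aᵢ bᵢ cᵢ] has rank < 3, i.e. its determinant vanishes.
Here the determinant is 0.
It vanishes, so the lines are concurrent at (-34, 33).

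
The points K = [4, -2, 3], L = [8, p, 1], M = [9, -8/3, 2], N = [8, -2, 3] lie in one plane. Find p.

-10/3

The points are coplanar iff KL · (KM × KN) = 0.
Expanding, this is linear in p: (-4)p + (-40/3) = 0.
So p = -10/3.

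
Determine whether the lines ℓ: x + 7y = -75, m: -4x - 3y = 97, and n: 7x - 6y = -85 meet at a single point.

No

The three lines meet at one point iff the augmented coefficient matrix [aᵢ bᵢ cᵢ] has rank < 3, i.e. its determinant vanishes.
Here the determinant is -165.
Nonzero, so no common point exists.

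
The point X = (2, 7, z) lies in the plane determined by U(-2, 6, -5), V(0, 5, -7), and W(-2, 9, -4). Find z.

A normal to the plane is n = UV × UW = (5, -2, 6).
X lies in the plane iff n · UX = 0.
This gives (6)z + (48) = 0, so z = -8.

-8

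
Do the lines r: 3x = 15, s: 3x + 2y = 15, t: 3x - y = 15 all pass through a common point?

Yes

Intersecting r and s: solving the 2×2 system gives (x, y) = (5, 0).
Substitute into t: (3)(5) + (-1)(0) = 15.
This equals 15, so (5, 0) lies on all three lines and they are concurrent.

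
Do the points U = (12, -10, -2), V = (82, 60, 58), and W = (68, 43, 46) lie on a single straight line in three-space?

No

UV = (70, 70, 60), UW = (56, 53, 48).
Comparing components 2 and 3: (70)(48) − (60)(53) = 180 ≠ 0, so UV and UW are not parallel and the points are not collinear.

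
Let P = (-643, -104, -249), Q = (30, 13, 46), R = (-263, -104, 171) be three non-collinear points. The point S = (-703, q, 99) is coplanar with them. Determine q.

-212

The plane through P, Q, R has equation 49140x − 170560y − 44460z = -2788240.
Substituting S: (-170560)q + (-38946960) = -2788240, so q = -212.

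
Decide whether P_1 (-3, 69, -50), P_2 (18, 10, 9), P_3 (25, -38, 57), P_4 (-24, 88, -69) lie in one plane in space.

Yes

A normal to the plane through P_1, P_2, P_3 is n = P_1P_2 × P_1P_3 = (0, -595, -595).
The plane has equation n·P = -11305. For P_4: n·P_4 = -11305.
Equal, so P_4 lies in the plane and all four are coplanar.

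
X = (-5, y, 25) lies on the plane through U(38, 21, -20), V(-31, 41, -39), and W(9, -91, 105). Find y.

-18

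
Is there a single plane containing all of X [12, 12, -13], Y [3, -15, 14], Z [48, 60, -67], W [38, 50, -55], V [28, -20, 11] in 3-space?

Yes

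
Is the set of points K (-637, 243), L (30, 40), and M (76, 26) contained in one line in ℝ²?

Yes

KL = (667, -203), KM = (713, -217).
Checking proportionality: KM = 31/29·KL, so the vectors are parallel and the points are collinear.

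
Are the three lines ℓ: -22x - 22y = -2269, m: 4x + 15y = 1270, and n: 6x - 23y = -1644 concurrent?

No

The three lines meet at one point iff the augmented coefficient matrix [aᵢ bᵢ cᵢ] has rank < 3, i.e. its determinant vanishes.
Here the determinant is 546.
Nonzero, so no common point exists.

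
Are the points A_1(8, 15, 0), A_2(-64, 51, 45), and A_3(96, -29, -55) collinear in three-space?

A_1A_2 = (-72, 36, 45), A_1A_3 = (88, -44, -55).
Each component of A_1A_3 is -11/9 times the corresponding component of A_1A_2, so A_1A_3 = -11/9·A_1A_2 and the points are collinear.

Yes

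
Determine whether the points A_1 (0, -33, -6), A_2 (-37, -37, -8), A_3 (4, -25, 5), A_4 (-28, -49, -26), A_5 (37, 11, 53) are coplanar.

The plane through A_1, A_2, A_3 has normal n = A_1A_2 × A_1A_3 = (-28, 399, -280) and equation n·P = -11487.
Checking the remaining points: n·A_4 = -11487, n·A_5 = -11487.
All equal -11487, so all 5 points lie in one plane.

Yes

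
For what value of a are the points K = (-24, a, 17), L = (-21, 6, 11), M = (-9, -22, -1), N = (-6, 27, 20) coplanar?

20

Coplanarity ⇔ det[KL; KM; KN] = 0.
Expanding, this is linear in a: (288)a + (-5760) = 0.
So a = 20.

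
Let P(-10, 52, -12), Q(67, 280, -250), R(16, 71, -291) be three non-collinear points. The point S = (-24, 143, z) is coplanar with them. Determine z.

The plane through P, Q, R has equation −59090x + 15295y − 4465z = 1439820.
Substituting S: (-4465)z + (3605345) = 1439820, so z = 485.

485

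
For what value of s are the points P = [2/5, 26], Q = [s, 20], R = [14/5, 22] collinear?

Collinearity: (Q − P) must be parallel to (R − P) = (12/5, -4).
Cross-multiplying the components: (s − 2/5)·(-4) = (-6)·(12/5).
Solving gives s = 4.

4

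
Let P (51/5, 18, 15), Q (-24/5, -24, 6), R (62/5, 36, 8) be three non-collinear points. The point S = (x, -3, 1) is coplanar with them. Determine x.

The plane through P, Q, R has equation 456x − (624/5)y − (888/5)z = -1296/5.
Substituting S: (456)x + (984/5) = -1296/5, so x = -1.

-1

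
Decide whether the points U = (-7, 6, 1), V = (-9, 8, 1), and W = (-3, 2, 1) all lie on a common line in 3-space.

Yes

UV = (-2, 2, 0), UW = (4, -4, 0).
UV × UW = (0, 0, 0).
The cross product vanishes, so the three points are collinear.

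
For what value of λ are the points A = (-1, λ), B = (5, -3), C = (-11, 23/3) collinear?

Collinearity: (A − B) must be parallel to (C − B) = (-16, 32/3).
Cross-multiplying the components: (λ − (-3))·(-16) = (-6)·(32/3).
Solving gives λ = 1.

1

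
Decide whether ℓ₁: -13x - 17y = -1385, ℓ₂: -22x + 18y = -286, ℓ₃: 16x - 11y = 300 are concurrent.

Yes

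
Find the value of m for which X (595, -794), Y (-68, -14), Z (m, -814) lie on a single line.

612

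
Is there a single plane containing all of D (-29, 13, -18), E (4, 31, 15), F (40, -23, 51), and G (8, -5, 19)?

The four points are coplanar iff the 3×3 determinant with rows DE, DF, DG is zero.
Rows: (33, 18, 33), (69, -36, 69), (37, -18, 37).
Expanding along the first row: (33)(-90) − (18)(0) + (33)(90) = 0.
Zero determinant ⇒ coplanar.

Yes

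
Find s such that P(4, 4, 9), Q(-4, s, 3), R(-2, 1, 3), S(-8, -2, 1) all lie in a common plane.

The points are coplanar iff PQ · (PR × PS) = 0.
Expanding, this is linear in s: (24)s + (0) = 0.
So s = 0.

0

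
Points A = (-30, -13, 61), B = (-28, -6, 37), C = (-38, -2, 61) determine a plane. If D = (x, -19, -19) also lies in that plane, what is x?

A normal to the plane is n = AB × AC = (264, 192, 78).
D lies in the plane iff n · AD = 0.
This gives (264)x + (528) = 0, so x = -2.

-2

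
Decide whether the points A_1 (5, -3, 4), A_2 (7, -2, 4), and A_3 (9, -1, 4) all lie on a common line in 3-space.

A_1A_2 = (2, 1, 0), A_1A_3 = (4, 2, 0).
A_1A_2 × A_1A_3 = (0, 0, 0).
The cross product vanishes, so the three points are collinear.

Yes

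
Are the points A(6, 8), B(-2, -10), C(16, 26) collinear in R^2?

No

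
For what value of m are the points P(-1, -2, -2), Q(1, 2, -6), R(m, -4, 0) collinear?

-2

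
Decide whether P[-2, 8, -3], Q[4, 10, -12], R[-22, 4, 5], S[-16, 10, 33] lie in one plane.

No

A normal to the plane through P, Q, R is n = PQ × PR = (-20, 132, 16).
The plane has equation n·X = 1048. For S: n·S = 2168.
2168 ≠ 1048, so S is off the plane.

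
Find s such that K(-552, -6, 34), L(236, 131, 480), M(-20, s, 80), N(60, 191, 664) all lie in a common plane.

5

Normal to plane KLN: n = (-1552, -223488, 71392); plane equation n·P = 4624960.
Requiring n·M = 4624960: (-223488)s + (5742400) = 4624960.
So s = 5.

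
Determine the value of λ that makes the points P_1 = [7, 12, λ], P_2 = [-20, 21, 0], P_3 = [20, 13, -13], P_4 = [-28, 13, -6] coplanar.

The points are coplanar iff P_1P_2 · (P_1P_3 × P_1P_4) = 0.
Expanding, this is linear in λ: (384)λ + (4608) = 0.
So λ = -12.

-12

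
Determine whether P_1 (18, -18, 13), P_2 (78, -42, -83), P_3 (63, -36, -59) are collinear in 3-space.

P_1P_2 = (60, -24, -96), P_1P_3 = (45, -18, -72).
Each component of P_1P_3 is 3/4 times the corresponding component of P_1P_2, so P_1P_3 = 3/4·P_1P_2 and the points are collinear.

Yes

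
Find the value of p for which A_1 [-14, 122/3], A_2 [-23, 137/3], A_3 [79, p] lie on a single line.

-11

The three points are collinear iff det[A_1A_2; A_1A_3] = 0.
This determinant is linear in p: (-9)p + (-99) = 0, so p = -11.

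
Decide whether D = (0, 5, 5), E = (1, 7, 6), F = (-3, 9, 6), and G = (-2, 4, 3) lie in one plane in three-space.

With D as base: DE = (1, 2, 1), DF = (-3, 4, 1), DG = (-2, -1, -2).
DF × DG = (-7, -8, 11).
DE · (DF × DG) = -12.
Since -12 ≠ 0, the four points are not coplanar.

No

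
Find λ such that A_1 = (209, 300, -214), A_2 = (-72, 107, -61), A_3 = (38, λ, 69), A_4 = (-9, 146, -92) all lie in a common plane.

Coplanarity ⇔ det[A_1A_2; A_1A_3; A_1A_4] = 0.
Expanding, this is linear in λ: (-928)λ + (-58464) = 0.
So λ = -63.

-63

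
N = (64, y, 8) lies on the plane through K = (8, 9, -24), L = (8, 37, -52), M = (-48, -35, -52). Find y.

49

A normal to the plane is n = KL × KM = (-2016, 1568, 1568).
N lies in the plane iff n · KN = 0.
This gives (1568)y + (-76832) = 0, so y = 49.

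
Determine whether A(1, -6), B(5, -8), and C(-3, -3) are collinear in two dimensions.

No

AB = (4, -2), AC = (-4, 3).
If collinear, AC would be a scalar multiple of AB. But (4)·(3) ≠ (-2)·(-4) (difference 4), so they are not parallel; the points are not collinear.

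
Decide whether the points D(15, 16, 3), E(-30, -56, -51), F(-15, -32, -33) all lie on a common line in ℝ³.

Yes

DE = (-45, -72, -54), DF = (-30, -48, -36).
DE × DF = (0, 0, 0).
The cross product vanishes, so the three points are collinear.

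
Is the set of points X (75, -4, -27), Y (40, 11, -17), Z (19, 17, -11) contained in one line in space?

No

XY = (-35, 15, 10), XZ = (-56, 21, 16).
XY × XZ = (30, 0, 105).
The cross product is nonzero, so the points do not lie on one line.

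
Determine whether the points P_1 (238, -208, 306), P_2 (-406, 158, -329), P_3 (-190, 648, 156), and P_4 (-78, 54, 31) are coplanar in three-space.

Yes

The four points are coplanar iff the 3×3 determinant with rows P_1P_2, P_1P_3, P_1P_4 is zero.
Rows: (-644, 366, -635), (-428, 856, -150), (-316, 262, -275).
Expanding along the first row: (-644)(-196100) − (366)(70300) + (-635)(158360) = 0.
Zero determinant ⇒ coplanar.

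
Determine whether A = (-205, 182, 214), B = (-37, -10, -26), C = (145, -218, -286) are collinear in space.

Yes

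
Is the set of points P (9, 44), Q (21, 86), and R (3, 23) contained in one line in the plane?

PQ = (12, 42), PR = (-6, -21).
Twice the signed area of △PQR is (12)(-21) − (42)(-6) = 0.
The triangle is degenerate (zero area), so the points are collinear.

Yes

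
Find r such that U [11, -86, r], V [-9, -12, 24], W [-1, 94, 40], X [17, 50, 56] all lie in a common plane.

Coplanarity ⇔ det[UV; UW; UX] = 0.
Expanding, this is linear in r: (2260)r + (-90400) = 0.
So r = 40.

40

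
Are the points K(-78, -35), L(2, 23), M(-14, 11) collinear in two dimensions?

No

KL = (80, 58), KM = (64, 46).
det[KL; KM] = (80)(46) − (58)(64) = -32.
The determinant is nonzero, so they are not collinear.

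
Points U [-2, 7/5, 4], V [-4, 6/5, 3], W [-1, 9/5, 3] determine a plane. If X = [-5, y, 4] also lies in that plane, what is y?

A normal to the plane is n = UV × UW = (3/5, -3, -3/5).
X lies in the plane iff n · UX = 0.
This gives (-3)y + (12/5) = 0, so y = 4/5.

4/5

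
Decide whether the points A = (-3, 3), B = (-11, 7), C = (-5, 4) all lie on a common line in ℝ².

Yes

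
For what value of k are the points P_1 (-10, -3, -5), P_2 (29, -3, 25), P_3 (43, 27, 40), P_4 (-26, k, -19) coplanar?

-15

Normal to plane P_1P_2P_3: n = (-900, -165, 1170); plane equation n·P = 3645.
Requiring n·P_4 = 3645: (-165)k + (1170) = 3645.
So k = -15.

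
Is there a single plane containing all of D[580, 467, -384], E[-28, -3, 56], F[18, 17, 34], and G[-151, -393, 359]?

Yes

A normal to the plane through D, E, F is n = DE × DF = (1540, 6864, 9460).
The plane has equation n·P = 466048. For G: n·G = 466048.
Equal, so G lies in the plane and all four are coplanar.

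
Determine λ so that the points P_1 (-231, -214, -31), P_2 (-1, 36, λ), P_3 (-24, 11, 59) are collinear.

Direction P_1P_3 = (207, 225, 90). From the x-coordinate of P_2, the parameter along the line is τ = (-1 − (-231))/207 = 10/9.
Then λ = (-31) + 10/9·(90) = 69.

69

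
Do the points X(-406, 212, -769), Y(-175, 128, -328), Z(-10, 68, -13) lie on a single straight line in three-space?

Yes

XY = (231, -84, 441), XZ = (396, -144, 756).
XY × XZ = (0, 0, 0).
The cross product vanishes, so the three points are collinear.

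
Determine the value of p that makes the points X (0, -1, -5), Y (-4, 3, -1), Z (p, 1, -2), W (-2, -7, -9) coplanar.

Normal to plane XYW: n = (8, -24, 32); plane equation n·P = -136.
Requiring n·Z = -136: (8)p + (-88) = -136.
So p = -6.

-6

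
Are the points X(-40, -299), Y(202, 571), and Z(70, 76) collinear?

No

XY = (242, 870), XZ = (110, 375).
det[XY; XZ] = (242)(375) − (870)(110) = -4950.
The determinant is nonzero, so they are not collinear.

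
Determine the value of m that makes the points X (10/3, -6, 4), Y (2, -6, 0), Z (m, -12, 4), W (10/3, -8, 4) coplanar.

Normal to plane XYW: n = (-8, 0, 8/3); plane equation n·P = -16.
Requiring n·Z = -16: (-8)m + (32/3) = -16.
So m = 10/3.

10/3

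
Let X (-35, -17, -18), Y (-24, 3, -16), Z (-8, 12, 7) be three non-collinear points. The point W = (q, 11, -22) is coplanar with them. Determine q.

-23

A normal to the plane is n = XY × XZ = (442, -221, -221).
W lies in the plane iff n · XW = 0.
This gives (442)q + (10166) = 0, so q = -23.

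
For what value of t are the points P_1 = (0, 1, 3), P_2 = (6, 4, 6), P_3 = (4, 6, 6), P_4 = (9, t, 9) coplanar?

The points are coplanar iff P_1P_2 · (P_1P_3 × P_1P_4) = 0.
Expanding, this is linear in t: (-6)t + (60) = 0.
So t = 10.

10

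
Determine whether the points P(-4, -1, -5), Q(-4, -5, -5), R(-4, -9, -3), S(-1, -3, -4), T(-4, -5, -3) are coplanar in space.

The plane through P, Q, R has normal n = PQ × PR = (-8, 0, 0) and equation n·X = 32.
Checking the remaining points: n·S = 8, n·T = 32.
Since n·S = 8 ≠ 32, S is off the plane and the points are not all coplanar.

No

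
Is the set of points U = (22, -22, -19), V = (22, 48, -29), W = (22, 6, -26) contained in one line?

No

UV = (0, 70, -10), UW = (0, 28, -7).
UV × UW = (-210, 0, 0).
The cross product is nonzero, so the points do not lie on one line.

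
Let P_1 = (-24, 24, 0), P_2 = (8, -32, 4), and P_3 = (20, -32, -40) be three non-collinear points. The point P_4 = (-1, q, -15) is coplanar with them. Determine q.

-8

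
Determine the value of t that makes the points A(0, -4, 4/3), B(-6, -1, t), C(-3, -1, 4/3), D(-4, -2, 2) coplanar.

Normal to plane ACD: n = (2, 2, 6); plane equation n·P = 0.
Requiring n·B = 0: (6)t + (-14) = 0.
So t = 7/3.

7/3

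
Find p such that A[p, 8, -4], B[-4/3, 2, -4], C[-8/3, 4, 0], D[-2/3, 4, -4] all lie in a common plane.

The points are coplanar iff AB · (AC × AD) = 0.
Expanding, this is linear in p: (8)p + (-16/3) = 0.
So p = 2/3.

2/3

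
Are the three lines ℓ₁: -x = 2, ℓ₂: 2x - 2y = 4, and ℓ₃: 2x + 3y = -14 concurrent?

No

Intersecting ℓ₁ and ℓ₂: solving the 2×2 system gives (x, y) = (-2, -4).
Substitute into ℓ₃: (2)(-2) + (3)(-4) = -16.
But ℓ₃ requires -14 ≠ -16, so the three lines have no common point.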